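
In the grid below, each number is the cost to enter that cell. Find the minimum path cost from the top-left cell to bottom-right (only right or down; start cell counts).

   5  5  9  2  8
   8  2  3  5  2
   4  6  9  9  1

23

Best path: [0,0]→[0,1]→[1,1]→[1,2]→[1,3]→[1,4]→[2,4]
Cost: 5 + 5 + 2 + 3 + 5 + 2 + 1 = 23
(Top row then right column would cost 32.)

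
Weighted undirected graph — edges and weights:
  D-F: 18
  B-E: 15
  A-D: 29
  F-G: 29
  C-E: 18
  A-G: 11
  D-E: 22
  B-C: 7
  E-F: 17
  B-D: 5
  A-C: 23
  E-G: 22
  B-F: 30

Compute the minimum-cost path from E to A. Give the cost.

33

Some routes from E to A:
E - C - A: 18 + 23 = 41
E - G - A: 22 + 11 = 33
E - B - C - A: 15 + 7 + 23 = 45
E - B - D - A: 15 + 5 + 29 = 49
E - D - A: 22 + 29 = 51
Shortest: 33.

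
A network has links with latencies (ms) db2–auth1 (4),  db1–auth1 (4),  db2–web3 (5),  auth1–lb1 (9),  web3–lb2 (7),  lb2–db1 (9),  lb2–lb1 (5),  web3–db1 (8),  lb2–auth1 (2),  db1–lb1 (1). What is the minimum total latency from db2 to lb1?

9

Checking several routes:
db2 - auth1 - lb1: 4 + 9 = 13
db2 - auth1 - lb2 - lb1: 4 + 2 + 5 = 11
db2 - auth1 - db1 - lb1: 4 + 4 + 1 = 9
db2 - auth1 - lb2 - db1 - lb1: 4 + 2 + 9 + 1 = 16
db2 - web3 - db1 - lb1: 5 + 8 + 1 = 14
Shortest: 9 ms.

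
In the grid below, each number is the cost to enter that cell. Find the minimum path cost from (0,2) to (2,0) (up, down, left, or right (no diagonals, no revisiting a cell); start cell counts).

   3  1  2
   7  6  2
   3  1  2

10

Best path: [0,2]→[1,2]→[2,2]→[2,1]→[2,0]
Cost: 2 + 2 + 2 + 1 + 3 = 10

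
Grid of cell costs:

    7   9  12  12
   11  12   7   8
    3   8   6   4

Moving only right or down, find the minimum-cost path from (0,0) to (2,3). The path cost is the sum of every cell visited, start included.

39

One optimal route is (0,0) -> (1,0) -> (2,0) -> (2,1) -> (2,2) -> (2,3).
Its cost is 7 + 11 + 3 + 8 + 6 + 4 = 39.
(Top row then right column would cost 52.)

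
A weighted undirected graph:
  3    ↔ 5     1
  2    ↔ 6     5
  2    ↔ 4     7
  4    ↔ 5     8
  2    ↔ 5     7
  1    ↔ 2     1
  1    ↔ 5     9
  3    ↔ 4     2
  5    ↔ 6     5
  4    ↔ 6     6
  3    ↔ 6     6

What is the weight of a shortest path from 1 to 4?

Checking several routes:
1 -> 2 -> 6 -> 4: 1 + 5 + 6 = 12
1 -> 2 -> 4: 1 + 7 = 8
1 -> 5 -> 3 -> 4: 9 + 1 + 2 = 12
1 -> 2 -> 5 -> 3 -> 4: 1 + 7 + 1 + 2 = 11
Shortest: 8.

8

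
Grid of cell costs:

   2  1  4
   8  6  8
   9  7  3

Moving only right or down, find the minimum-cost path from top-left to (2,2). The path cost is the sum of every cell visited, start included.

Take r0c0 -> r0c1 -> r0c2 -> r1c2 -> r2c2 for a total of 2 + 1 + 4 + 8 + 3 = 18.

18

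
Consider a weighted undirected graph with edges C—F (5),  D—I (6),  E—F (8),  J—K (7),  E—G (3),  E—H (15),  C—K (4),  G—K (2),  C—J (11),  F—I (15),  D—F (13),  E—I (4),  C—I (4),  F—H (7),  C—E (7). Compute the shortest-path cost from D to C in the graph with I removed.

A few of the D→C routes:
D -> F -> H -> E -> C: 13 + 7 + 15 + 7 = 42
D -> F -> H -> E -> G -> K -> C: 13 + 7 + 15 + 3 + 2 + 4 = 44
D -> F -> C: 13 + 5 = 18
D -> F -> E -> C: 13 + 8 + 7 = 28
D -> F -> E -> G -> K -> J -> C: 13 + 8 + 3 + 2 + 7 + 11 = 44
D -> F -> E -> G -> K -> C: 13 + 8 + 3 + 2 + 4 = 30
Best route has total 18.

18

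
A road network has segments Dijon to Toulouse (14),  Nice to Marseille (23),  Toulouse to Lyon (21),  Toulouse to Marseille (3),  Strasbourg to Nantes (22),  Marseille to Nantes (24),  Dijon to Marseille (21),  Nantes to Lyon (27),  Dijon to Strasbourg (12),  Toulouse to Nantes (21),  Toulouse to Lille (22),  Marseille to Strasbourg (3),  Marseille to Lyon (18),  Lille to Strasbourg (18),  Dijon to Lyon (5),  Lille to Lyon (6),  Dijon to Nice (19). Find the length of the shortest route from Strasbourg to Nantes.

22

Checking several routes:
Strasbourg-Dijon-Toulouse-Nantes: 12 + 14 + 21 = 47
Strasbourg-Marseille-Nantes: 3 + 24 = 27
Strasbourg-Marseille-Toulouse-Nantes: 3 + 3 + 21 = 27
Strasbourg-Dijon-Lyon-Nantes: 12 + 5 + 27 = 44
Strasbourg-Nantes: 22
Best route has total 22 km.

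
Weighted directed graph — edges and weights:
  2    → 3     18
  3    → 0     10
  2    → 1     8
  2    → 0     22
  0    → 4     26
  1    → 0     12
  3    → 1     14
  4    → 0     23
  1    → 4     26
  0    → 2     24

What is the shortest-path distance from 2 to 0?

Checking several routes:
2→3→0: 18 + 10 = 28
2→0: 22
2→1→0: 8 + 12 = 20
The minimum is 20.

20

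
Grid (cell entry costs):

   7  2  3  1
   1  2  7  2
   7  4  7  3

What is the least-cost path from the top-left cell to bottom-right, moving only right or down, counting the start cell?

Cheapest: (0,0)→(0,1)→(0,2)→(0,3)→(1,3)→(2,3)
  7 + 2 + 3 + 1 + 2 + 3 = 18

18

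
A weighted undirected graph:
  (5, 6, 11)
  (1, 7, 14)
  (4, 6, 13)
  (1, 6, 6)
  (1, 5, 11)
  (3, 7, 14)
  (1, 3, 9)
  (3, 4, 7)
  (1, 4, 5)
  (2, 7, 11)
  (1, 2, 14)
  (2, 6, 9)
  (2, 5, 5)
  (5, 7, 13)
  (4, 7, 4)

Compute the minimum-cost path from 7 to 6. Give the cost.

A few of the 7→6 routes:
7 → 5 → 6: 13 + 11 = 24
7 → 4 → 6: 4 + 13 = 17
7 → 2 → 6: 11 + 9 = 20
7 → 1 → 6: 14 + 6 = 20
7 → 4 → 1 → 6: 4 + 5 + 6 = 15
The minimum is 15.

15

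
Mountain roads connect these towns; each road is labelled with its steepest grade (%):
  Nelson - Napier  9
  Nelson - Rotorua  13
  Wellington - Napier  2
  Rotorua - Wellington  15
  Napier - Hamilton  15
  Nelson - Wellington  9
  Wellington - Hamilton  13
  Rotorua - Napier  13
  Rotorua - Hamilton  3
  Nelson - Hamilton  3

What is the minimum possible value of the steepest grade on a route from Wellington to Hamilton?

9

Checking several routes:
Wellington - Napier - Rotorua - Hamilton: max(2, 13, 3) = 13
Wellington - Napier - Nelson - Hamilton: max(2, 9, 3) = 9
Wellington - Napier - Nelson - Rotorua - Hamilton: max(2, 9, 13, 3) = 13
Wellington - Nelson - Hamilton: max(9, 3) = 9
Best route has worst link 9%.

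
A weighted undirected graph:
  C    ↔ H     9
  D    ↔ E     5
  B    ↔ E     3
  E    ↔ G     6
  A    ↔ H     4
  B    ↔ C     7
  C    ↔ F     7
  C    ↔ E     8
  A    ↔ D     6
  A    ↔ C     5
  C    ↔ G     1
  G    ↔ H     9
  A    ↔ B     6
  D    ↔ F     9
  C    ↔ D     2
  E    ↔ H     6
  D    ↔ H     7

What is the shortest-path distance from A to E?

A few of the A→E routes:
A → H → E: 4 + 6 = 10
A → C → D → E: 5 + 2 + 5 = 12
A → B → E: 6 + 3 = 9
A → C → G → E: 5 + 1 + 6 = 12
A → D → E: 6 + 5 = 11
Best route has total 9.

9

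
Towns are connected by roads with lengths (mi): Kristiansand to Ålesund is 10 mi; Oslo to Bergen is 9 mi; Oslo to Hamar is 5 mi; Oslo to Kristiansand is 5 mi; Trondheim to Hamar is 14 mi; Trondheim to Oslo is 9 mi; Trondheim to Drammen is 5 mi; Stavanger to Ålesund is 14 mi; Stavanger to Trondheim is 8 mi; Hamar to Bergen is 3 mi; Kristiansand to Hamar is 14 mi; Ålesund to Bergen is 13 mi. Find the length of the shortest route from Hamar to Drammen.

Some routes from Hamar to Drammen:
Hamar -> Oslo -> Trondheim -> Drammen: 5 + 9 + 5 = 19
Hamar -> Bergen -> Ålesund -> Kristiansand -> Oslo -> Trondheim -> Drammen: 3 + 13 + 10 + 5 + 9 + 5 = 45
Hamar -> Kristiansand -> Oslo -> Trondheim -> Drammen: 14 + 5 + 9 + 5 = 33
Hamar -> Trondheim -> Drammen: 14 + 5 = 19
Hamar -> Bergen -> Oslo -> Trondheim -> Drammen: 3 + 9 + 9 + 5 = 26
Hamar -> Bergen -> Ålesund -> Stavanger -> Trondheim -> Drammen: 3 + 13 + 14 + 8 + 5 = 43
Shortest: 19 mi.

19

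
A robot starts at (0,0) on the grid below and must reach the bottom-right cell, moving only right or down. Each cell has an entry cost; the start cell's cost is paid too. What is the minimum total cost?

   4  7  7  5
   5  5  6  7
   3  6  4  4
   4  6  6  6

Cheapest: [0,0] → [1,0] → [2,0] → [2,1] → [2,2] → [2,3] → [3,3]
  4 + 5 + 3 + 6 + 4 + 4 + 6 = 32
For comparison, the top-then-right route costs 40.

32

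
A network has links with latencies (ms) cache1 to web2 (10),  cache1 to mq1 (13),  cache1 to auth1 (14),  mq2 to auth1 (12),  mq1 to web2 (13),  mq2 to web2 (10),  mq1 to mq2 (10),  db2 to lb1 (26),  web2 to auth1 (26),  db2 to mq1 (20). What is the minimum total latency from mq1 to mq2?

Comparing a few candidate routes:
mq1 -> cache1 -> web2 -> mq2: 13 + 10 + 10 = 33
mq1 -> mq2: 10
mq1 -> web2 -> mq2: 13 + 10 = 23
mq1 -> cache1 -> auth1 -> mq2: 13 + 14 + 12 = 39
mq1 -> web2 -> cache1 -> auth1 -> mq2: 13 + 10 + 14 + 12 = 49
Best route has total 10 ms.

10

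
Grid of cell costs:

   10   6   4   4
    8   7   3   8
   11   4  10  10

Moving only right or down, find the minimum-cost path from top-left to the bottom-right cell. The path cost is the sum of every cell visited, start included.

Path r0c0 -> r0c1 -> r0c2 -> r1c2 -> r1c3 -> r2c3: 10 + 6 + 4 + 3 + 8 + 10 = 41.

41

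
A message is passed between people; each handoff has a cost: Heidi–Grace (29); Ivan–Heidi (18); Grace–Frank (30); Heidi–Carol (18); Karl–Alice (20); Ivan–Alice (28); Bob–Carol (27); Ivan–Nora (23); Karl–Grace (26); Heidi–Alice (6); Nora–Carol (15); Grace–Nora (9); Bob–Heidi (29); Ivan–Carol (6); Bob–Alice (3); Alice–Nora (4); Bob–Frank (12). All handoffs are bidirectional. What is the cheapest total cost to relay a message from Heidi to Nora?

10

Comparing a few candidate routes:
Heidi-Carol-Nora: 18 + 15 = 33
Heidi-Alice-Nora: 6 + 4 = 10
Heidi-Bob-Alice-Nora: 29 + 3 + 4 = 36
Best route has total 10.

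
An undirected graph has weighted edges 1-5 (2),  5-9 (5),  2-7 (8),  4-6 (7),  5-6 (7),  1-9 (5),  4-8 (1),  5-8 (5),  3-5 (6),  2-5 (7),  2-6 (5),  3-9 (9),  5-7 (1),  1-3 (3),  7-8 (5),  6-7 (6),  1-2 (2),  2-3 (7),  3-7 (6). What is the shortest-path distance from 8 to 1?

Checking several routes:
8 → 5 → 1: 5 + 2 = 7
8 → 5 → 2 → 1: 5 + 7 + 2 = 14
8 → 7 → 3 → 1: 5 + 6 + 3 = 14
8 → 5 → 3 → 1: 5 + 6 + 3 = 14
8 → 7 → 5 → 1: 5 + 1 + 2 = 8
Best route has total 7.

7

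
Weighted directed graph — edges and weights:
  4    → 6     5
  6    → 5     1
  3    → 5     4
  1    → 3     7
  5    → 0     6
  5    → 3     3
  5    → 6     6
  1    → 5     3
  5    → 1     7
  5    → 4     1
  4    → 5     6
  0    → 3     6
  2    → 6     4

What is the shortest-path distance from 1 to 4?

Candidate routes:
1 → 5 → 4: 3 + 1 = 4
1 → 3 → 5 → 4: 7 + 4 + 1 = 12
Shortest: 4.

4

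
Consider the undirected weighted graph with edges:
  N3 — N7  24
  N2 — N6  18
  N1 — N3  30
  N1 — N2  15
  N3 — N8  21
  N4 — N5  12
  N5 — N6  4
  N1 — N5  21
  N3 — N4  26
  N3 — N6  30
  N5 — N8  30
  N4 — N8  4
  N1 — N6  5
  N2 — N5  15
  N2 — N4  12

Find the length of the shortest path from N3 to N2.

Checking several routes:
N3 - N6 - N2: 30 + 18 = 48
N3 - N4 - N2: 26 + 12 = 38
N3 - N8 - N4 - N2: 21 + 4 + 12 = 37
N3 - N1 - N2: 30 + 15 = 45
Shortest: 37.

37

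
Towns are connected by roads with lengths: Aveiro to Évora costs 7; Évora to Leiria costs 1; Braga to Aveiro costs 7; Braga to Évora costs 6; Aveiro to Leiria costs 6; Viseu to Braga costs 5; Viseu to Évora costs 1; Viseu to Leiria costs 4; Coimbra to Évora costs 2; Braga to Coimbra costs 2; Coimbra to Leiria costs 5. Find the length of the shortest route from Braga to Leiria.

5

A few of the Braga→Leiria routes:
Braga -> Viseu -> Évora -> Leiria: 5 + 1 + 1 = 7
Braga -> Évora -> Leiria: 6 + 1 = 7
Braga -> Coimbra -> Évora -> Leiria: 2 + 2 + 1 = 5
Braga -> Coimbra -> Leiria: 2 + 5 = 7
The minimum is 5.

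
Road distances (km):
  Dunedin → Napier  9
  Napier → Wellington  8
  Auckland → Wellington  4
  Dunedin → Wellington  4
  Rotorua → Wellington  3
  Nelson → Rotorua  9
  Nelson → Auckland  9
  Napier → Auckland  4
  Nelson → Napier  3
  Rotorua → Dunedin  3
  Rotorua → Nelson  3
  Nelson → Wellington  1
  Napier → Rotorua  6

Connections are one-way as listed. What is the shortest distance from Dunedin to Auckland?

13

Paths from Dunedin to Auckland:
Dunedin -> Napier -> Rotorua -> Nelson -> Auckland: 9 + 6 + 3 + 9 = 27
Dunedin -> Napier -> Auckland: 9 + 4 = 13
Shortest: 13 km.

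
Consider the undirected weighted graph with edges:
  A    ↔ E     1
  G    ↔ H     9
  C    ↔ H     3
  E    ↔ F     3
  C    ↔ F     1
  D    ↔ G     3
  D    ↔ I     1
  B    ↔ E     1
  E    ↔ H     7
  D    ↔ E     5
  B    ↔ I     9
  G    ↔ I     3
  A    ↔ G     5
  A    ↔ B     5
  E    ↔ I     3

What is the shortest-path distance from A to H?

8

Some routes from A to H:
A→G→H: 5 + 9 = 14
A→E→I→G→H: 1 + 3 + 3 + 9 = 16
A→B→E→H: 5 + 1 + 7 = 13
A→E→F→C→H: 1 + 3 + 1 + 3 = 8
A→B→E→F→C→H: 5 + 1 + 3 + 1 + 3 = 13
A→E→H: 1 + 7 = 8
The minimum is 8.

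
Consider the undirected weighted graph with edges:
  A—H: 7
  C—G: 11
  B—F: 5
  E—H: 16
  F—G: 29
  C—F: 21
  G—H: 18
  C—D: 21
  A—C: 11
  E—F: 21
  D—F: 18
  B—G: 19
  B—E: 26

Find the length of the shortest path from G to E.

Comparing a few candidate routes:
G-C-A-H-E: 11 + 11 + 7 + 16 = 45
G-H-E: 18 + 16 = 34
G-B-F-E: 19 + 5 + 21 = 45
G-B-E: 19 + 26 = 45
Shortest: 34.

34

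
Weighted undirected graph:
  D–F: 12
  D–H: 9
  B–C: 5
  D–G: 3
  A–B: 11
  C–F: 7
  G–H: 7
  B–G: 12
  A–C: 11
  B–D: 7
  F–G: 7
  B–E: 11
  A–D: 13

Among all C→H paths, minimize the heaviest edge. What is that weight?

Comparing a few candidate routes:
C -> F -> G -> D -> H: max(7, 7, 3, 9) = 9
C -> A -> B -> D -> H: max(11, 11, 7, 9) = 11
C -> F -> G -> H: max(7, 7, 7) = 7
C -> B -> D -> H: max(5, 7, 9) = 9
C -> A -> B -> D -> G -> H: max(11, 11, 7, 3, 7) = 11
C -> B -> D -> G -> H: max(5, 7, 3, 7) = 7
Best route has worst link 7.

7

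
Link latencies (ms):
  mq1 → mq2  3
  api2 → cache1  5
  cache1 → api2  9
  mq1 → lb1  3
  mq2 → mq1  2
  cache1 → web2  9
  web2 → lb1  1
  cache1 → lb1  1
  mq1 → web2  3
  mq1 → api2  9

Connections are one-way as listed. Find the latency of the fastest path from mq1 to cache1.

14

Routes from mq1 to cache1:
mq1 → api2 → cache1: 9 + 5 = 14
Shortest: 14 ms.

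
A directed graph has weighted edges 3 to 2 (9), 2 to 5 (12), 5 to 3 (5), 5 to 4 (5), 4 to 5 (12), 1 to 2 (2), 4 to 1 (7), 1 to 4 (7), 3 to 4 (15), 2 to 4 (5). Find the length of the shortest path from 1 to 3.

Paths from 1 to 3:
1 -> 2 -> 4 -> 5 -> 3: 2 + 5 + 12 + 5 = 24
1 -> 4 -> 5 -> 3: 7 + 12 + 5 = 24
1 -> 2 -> 5 -> 3: 2 + 12 + 5 = 19
The minimum is 19.

19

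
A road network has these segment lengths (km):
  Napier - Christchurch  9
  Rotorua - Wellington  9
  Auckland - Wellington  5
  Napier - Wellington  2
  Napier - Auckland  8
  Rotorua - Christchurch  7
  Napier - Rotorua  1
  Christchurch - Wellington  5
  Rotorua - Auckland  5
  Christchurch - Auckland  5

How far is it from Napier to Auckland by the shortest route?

Some routes from Napier to Auckland:
Napier-Wellington-Auckland: 2 + 5 = 7
Napier-Wellington-Christchurch-Auckland: 2 + 5 + 5 = 12
Napier-Auckland: 8
Napier-Rotorua-Christchurch-Auckland: 1 + 7 + 5 = 13
Napier-Rotorua-Auckland: 1 + 5 = 6
Best route has total 6 km.

6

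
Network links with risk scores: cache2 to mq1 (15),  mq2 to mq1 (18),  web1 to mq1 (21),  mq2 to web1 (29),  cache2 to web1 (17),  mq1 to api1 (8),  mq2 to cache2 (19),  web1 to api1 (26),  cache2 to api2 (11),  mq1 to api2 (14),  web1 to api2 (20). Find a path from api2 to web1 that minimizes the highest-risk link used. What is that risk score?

17

Comparing a few candidate routes:
api2 - web1: max(20) = 20
api2 - cache2 - web1: max(11, 17) = 17
api2 - mq1 - mq2 - cache2 - web1: max(14, 18, 19, 17) = 19
api2 - mq1 - cache2 - web1: max(14, 15, 17) = 17
Best route has worst link 17.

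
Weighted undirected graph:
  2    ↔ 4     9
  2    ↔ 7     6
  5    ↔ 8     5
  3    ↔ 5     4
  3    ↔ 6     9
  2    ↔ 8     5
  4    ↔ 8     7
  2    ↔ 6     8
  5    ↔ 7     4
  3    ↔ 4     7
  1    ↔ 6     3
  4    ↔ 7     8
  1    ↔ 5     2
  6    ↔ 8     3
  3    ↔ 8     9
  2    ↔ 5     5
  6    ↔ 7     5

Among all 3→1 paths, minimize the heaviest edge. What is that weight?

4

Checking several routes:
3 → 5 → 7 → 6 → 1: max(4, 4, 5, 3) = 5
3 → 5 → 8 → 6 → 1: max(4, 5, 3, 3) = 5
3 → 5 → 2 → 7 → 6 → 1: max(4, 5, 6, 5, 3) = 6
3 → 5 → 2 → 8 → 6 → 1: max(4, 5, 5, 3, 3) = 5
3 → 5 → 1: max(4, 2) = 4
The minimum achievable maximum is 4.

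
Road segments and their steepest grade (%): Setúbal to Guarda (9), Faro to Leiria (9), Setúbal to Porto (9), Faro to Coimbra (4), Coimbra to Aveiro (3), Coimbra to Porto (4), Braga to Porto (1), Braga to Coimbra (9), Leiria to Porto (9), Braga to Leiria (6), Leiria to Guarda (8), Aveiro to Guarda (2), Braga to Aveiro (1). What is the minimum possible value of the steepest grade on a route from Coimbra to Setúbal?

9

Checking several routes:
Coimbra-Faro-Leiria-Porto-Braga-Aveiro-Guarda-Setúbal: max(4, 9, 9, 1, 1, 2, 9) = 9
Coimbra-Faro-Leiria-Guarda-Setúbal: max(4, 9, 8, 9) = 9
Coimbra-Faro-Leiria-Braga-Porto-Setúbal: max(4, 9, 6, 1, 9) = 9
Coimbra-Faro-Leiria-Braga-Aveiro-Guarda-Setúbal: max(4, 9, 6, 1, 2, 9) = 9
Coimbra-Faro-Leiria-Porto-Setúbal: max(4, 9, 9, 9) = 9
Coimbra-Faro-Leiria-Guarda-Aveiro-Braga-Porto-Setúbal: max(4, 9, 8, 2, 1, 1, 9) = 9
The minimum achievable maximum is 9%.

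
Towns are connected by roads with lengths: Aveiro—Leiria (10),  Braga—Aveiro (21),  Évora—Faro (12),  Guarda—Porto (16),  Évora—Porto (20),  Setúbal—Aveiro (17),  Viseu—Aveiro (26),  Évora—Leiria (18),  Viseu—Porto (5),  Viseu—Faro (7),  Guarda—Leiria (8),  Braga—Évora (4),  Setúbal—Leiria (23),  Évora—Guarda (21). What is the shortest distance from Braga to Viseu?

Some routes from Braga to Viseu:
Braga-Évora-Guarda-Porto-Viseu: 4 + 21 + 16 + 5 = 46
Braga-Évora-Porto-Viseu: 4 + 20 + 5 = 29
Braga-Aveiro-Viseu: 21 + 26 = 47
Braga-Évora-Faro-Viseu: 4 + 12 + 7 = 23
Best route has total 23.

23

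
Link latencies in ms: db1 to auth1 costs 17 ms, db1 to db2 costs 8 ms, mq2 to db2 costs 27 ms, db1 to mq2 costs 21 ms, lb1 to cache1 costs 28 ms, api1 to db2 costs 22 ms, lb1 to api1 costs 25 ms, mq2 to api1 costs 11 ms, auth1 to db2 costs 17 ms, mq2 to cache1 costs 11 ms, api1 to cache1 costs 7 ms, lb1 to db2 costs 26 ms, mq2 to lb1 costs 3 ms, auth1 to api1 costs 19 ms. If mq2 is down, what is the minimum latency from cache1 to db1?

37

Comparing a few candidate routes:
cache1-api1-lb1-db2-db1: 7 + 25 + 26 + 8 = 66
cache1-lb1-db2-db1: 28 + 26 + 8 = 62
cache1-api1-auth1-db1: 7 + 19 + 17 = 43
cache1-api1-db2-db1: 7 + 22 + 8 = 37
cache1-api1-auth1-db2-db1: 7 + 19 + 17 + 8 = 51
cache1-api1-db2-auth1-db1: 7 + 22 + 17 + 17 = 63
The minimum is 37 ms.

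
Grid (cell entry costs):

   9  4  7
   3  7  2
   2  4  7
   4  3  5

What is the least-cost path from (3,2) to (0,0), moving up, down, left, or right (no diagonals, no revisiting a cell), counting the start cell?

Cheapest: [3,2]→[3,1]→[2,1]→[2,0]→[1,0]→[0,0]
  5 + 3 + 4 + 2 + 3 + 9 = 26

26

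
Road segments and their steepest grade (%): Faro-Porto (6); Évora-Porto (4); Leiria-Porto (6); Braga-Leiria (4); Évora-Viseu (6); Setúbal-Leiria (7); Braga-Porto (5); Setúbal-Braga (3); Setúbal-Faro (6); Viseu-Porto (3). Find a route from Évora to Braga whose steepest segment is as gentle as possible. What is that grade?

A few of the Évora→Braga routes:
Évora → Viseu → Porto → Braga: max(6, 3, 5) = 6
Évora → Porto → Faro → Setúbal → Braga: max(4, 6, 6, 3) = 6
Évora → Porto → Braga: max(4, 5) = 5
Évora → Viseu → Porto → Leiria → Braga: max(6, 3, 6, 4) = 6
Évora → Viseu → Porto → Faro → Setúbal → Braga: max(6, 3, 6, 6, 3) = 6
The minimum achievable maximum is 5%.

5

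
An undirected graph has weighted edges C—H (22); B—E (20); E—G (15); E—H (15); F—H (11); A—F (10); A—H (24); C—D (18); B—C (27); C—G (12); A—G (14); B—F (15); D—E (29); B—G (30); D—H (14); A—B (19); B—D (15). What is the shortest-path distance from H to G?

30

Some routes from H to G:
H→C→G: 22 + 12 = 34
H→D→C→G: 14 + 18 + 12 = 44
H→A→G: 24 + 14 = 38
H→E→G: 15 + 15 = 30
H→F→A→G: 11 + 10 + 14 = 35
The minimum is 30.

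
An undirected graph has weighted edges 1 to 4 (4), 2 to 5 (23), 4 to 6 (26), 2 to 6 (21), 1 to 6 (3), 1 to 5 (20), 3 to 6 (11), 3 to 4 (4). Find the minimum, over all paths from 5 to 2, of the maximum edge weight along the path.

Paths from 5 to 2:
5 - 1 - 4 - 6 - 2: max(20, 4, 26, 21) = 26
5 - 2: max(23) = 23
5 - 1 - 6 - 2: max(20, 3, 21) = 21
5 - 1 - 4 - 3 - 6 - 2: max(20, 4, 4, 11, 21) = 21
The minimum achievable maximum is 21.

21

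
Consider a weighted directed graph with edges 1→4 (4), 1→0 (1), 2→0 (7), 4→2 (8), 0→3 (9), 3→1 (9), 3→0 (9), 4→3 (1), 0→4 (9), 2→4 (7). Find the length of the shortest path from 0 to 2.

17

Candidate routes:
0 - 4 - 2: 9 + 8 = 17
0 - 3 - 1 - 4 - 2: 9 + 9 + 4 + 8 = 30
Shortest: 17.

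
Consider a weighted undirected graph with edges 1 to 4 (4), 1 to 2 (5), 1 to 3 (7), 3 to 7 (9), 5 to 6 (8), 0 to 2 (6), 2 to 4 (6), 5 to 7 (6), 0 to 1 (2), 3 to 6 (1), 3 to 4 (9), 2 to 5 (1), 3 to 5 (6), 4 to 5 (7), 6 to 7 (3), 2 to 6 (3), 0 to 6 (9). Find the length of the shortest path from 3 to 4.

9

Comparing a few candidate routes:
3-6-2-4: 1 + 3 + 6 = 10
3-4: 9
3-1-4: 7 + 4 = 11
3-6-2-5-4: 1 + 3 + 1 + 7 = 12
3-5-2-4: 6 + 1 + 6 = 13
Best route has total 9.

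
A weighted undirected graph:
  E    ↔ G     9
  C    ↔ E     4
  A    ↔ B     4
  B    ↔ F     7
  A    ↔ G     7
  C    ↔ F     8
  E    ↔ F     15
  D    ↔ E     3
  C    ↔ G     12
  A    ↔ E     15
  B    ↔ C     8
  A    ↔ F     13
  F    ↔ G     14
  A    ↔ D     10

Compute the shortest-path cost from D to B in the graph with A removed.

15

Some routes from D to B avoiding A:
D → E → G → C → B: 3 + 9 + 12 + 8 = 32
D → E → C → B: 3 + 4 + 8 = 15
D → E → F → B: 3 + 15 + 7 = 25
D → E → C → F → B: 3 + 4 + 8 + 7 = 22
Shortest: 15.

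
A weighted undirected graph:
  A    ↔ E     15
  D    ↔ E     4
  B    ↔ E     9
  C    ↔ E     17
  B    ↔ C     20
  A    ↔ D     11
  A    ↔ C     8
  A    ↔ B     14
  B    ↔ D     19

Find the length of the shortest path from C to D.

A few of the C→D routes:
C -> A -> E -> D: 8 + 15 + 4 = 27
C -> A -> D: 8 + 11 = 19
C -> E -> D: 17 + 4 = 21
Best route has total 19.

19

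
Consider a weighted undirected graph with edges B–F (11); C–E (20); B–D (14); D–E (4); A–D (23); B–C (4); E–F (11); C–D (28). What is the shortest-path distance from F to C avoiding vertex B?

Paths from F to C avoiding B:
F-E-D-C: 11 + 4 + 28 = 43
F-E-C: 11 + 20 = 31
The minimum is 31.

31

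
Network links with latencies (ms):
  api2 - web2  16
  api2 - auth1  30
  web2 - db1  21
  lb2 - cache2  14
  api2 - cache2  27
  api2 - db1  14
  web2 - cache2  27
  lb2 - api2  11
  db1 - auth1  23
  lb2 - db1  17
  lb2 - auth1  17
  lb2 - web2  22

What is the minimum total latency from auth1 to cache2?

Checking several routes:
auth1 → lb2 → api2 → cache2: 17 + 11 + 27 = 55
auth1 → db1 → lb2 → cache2: 23 + 17 + 14 = 54
auth1 → lb2 → cache2: 17 + 14 = 31
Shortest: 31 ms.

31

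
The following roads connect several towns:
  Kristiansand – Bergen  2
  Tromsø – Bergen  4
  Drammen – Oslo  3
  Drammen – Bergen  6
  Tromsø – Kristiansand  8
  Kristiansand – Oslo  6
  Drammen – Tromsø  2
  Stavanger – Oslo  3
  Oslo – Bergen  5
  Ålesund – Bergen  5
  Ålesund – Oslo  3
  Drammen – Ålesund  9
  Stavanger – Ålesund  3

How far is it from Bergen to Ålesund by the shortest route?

A few of the Bergen→Ålesund routes:
Bergen-Ålesund: 5
Bergen-Oslo-Stavanger-Ålesund: 5 + 3 + 3 = 11
Bergen-Oslo-Ålesund: 5 + 3 = 8
The minimum is 5.

5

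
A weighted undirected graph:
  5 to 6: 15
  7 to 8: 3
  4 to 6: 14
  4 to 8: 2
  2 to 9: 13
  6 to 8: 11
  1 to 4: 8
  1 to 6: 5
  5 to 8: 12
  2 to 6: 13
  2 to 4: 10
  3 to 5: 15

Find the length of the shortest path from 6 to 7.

14

A few of the 6→7 routes:
6-8-7: 11 + 3 = 14
6-4-8-7: 14 + 2 + 3 = 19
6-1-4-8-7: 5 + 8 + 2 + 3 = 18
The minimum is 14.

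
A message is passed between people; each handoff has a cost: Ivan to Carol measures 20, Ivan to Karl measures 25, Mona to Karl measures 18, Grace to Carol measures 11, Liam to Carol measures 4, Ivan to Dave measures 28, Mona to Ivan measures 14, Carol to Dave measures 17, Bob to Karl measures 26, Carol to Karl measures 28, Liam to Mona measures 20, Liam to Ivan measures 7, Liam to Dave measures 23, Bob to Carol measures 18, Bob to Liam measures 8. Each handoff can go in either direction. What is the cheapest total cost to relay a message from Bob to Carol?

Some routes from Bob to Carol:
Bob - Liam - Dave - Carol: 8 + 23 + 17 = 48
Bob - Liam - Carol: 8 + 4 = 12
Bob - Liam - Ivan - Carol: 8 + 7 + 20 = 35
Bob - Carol: 18
The minimum is 12.

12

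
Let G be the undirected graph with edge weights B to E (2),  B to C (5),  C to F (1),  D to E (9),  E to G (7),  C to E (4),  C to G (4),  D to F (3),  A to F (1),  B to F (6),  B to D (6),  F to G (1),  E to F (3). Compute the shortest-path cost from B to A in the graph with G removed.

6

Some routes from B to A avoiding G:
B → E → F → A: 2 + 3 + 1 = 6
B → E → C → F → A: 2 + 4 + 1 + 1 = 8
B → C → F → A: 5 + 1 + 1 = 7
B → D → F → A: 6 + 3 + 1 = 10
B → F → A: 6 + 1 = 7
Best route has total 6.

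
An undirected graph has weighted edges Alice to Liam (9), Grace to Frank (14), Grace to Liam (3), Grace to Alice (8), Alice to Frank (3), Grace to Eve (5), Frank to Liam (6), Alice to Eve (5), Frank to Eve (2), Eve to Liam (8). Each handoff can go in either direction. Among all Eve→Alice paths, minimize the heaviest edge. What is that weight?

Comparing a few candidate routes:
Eve -> Alice: max(5) = 5
Eve -> Frank -> Alice: max(2, 3) = 3
Eve -> Grace -> Liam -> Frank -> Alice: max(5, 3, 6, 3) = 6
Eve -> Frank -> Liam -> Grace -> Alice: max(2, 6, 3, 8) = 8
Eve -> Grace -> Alice: max(5, 8) = 8
Smallest bottleneck: 3.

3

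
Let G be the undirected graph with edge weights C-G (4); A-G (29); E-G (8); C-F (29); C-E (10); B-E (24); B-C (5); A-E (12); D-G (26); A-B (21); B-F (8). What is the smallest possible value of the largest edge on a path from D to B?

26

A few of the D→B routes:
D→G→E→A→B: max(26, 8, 12, 21) = 26
D→G→C→E→B: max(26, 4, 10, 24) = 26
D→G→C→E→A→B: max(26, 4, 10, 12, 21) = 26
D→G→E→B: max(26, 8, 24) = 26
D→G→E→C→B: max(26, 8, 10, 5) = 26
The minimum achievable maximum is 26.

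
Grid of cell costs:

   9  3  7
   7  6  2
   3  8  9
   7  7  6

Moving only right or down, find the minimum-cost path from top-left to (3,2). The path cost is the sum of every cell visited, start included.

35

Cheapest: (0,0) → (0,1) → (1,1) → (1,2) → (2,2) → (3,2)
  9 + 3 + 6 + 2 + 9 + 6 = 35
(Top row then right column would cost 36.)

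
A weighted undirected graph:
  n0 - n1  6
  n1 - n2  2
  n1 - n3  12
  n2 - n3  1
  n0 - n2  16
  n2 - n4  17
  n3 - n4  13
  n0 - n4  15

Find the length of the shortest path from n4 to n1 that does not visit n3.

19

Paths from n4 to n1 avoiding n3:
n4-n0-n1: 15 + 6 = 21
n4-n2-n1: 17 + 2 = 19
n4-n2-n0-n1: 17 + 16 + 6 = 39
n4-n0-n2-n1: 15 + 16 + 2 = 33
Best route has total 19.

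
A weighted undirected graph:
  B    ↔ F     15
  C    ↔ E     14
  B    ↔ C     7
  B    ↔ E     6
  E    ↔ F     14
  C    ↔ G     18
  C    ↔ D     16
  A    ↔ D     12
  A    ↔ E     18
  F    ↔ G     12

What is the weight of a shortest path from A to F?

A few of the A→F routes:
A-E-C-B-F: 18 + 14 + 7 + 15 = 54
A-D-C-B-E-F: 12 + 16 + 7 + 6 + 14 = 55
A-E-F: 18 + 14 = 32
A-E-B-F: 18 + 6 + 15 = 39
A-D-C-B-F: 12 + 16 + 7 + 15 = 50
The minimum is 32.

32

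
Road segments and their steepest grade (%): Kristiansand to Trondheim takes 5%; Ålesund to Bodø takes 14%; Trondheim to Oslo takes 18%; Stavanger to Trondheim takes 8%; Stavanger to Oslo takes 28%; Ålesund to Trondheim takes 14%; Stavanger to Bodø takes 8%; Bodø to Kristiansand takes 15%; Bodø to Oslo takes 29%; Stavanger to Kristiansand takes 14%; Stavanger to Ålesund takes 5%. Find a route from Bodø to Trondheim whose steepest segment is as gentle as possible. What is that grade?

8

A few of the Bodø→Trondheim routes:
Bodø → Ålesund → Stavanger → Kristiansand → Trondheim: max(14, 5, 14, 5) = 14
Bodø → Stavanger → Ålesund → Trondheim: max(8, 5, 14) = 14
Bodø → Ålesund → Trondheim: max(14, 14) = 14
Bodø → Stavanger → Kristiansand → Trondheim: max(8, 14, 5) = 14
Bodø → Stavanger → Trondheim: max(8, 8) = 8
Bodø → Ålesund → Stavanger → Trondheim: max(14, 5, 8) = 14
Best route has worst link 8%.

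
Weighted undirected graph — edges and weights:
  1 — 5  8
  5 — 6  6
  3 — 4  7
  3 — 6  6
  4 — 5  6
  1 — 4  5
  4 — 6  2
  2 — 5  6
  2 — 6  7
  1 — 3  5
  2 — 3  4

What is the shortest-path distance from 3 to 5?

10

Checking several routes:
3 -> 6 -> 5: 6 + 6 = 12
3 -> 6 -> 4 -> 5: 6 + 2 + 6 = 14
3 -> 4 -> 5: 7 + 6 = 13
3 -> 2 -> 5: 4 + 6 = 10
3 -> 1 -> 5: 5 + 8 = 13
3 -> 4 -> 6 -> 5: 7 + 2 + 6 = 15
The minimum is 10.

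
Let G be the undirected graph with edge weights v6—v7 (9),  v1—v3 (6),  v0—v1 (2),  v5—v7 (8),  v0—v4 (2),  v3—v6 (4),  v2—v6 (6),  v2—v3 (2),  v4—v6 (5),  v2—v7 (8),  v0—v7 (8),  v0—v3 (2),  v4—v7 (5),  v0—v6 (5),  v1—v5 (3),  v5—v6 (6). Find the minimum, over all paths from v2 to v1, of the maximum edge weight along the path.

2

Some routes from v2 to v1:
v2 - v3 - v6 - v4 - v0 - v1: max(2, 4, 5, 2, 2) = 5
v2 - v3 - v6 - v0 - v1: max(2, 4, 5, 2) = 5
v2 - v6 - v4 - v0 - v1: max(6, 5, 2, 2) = 6
v2 - v3 - v0 - v1: max(2, 2, 2) = 2
v2 - v6 - v4 - v0 - v3 - v1: max(6, 5, 2, 2, 6) = 6
The minimum achievable maximum is 2.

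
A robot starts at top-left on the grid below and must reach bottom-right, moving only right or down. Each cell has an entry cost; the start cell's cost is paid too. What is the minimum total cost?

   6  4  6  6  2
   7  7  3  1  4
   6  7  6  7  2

26

One optimal route is r0c0 → r0c1 → r0c2 → r1c2 → r1c3 → r1c4 → r2c4.
Its cost is 6 + 4 + 6 + 3 + 1 + 4 + 2 = 26.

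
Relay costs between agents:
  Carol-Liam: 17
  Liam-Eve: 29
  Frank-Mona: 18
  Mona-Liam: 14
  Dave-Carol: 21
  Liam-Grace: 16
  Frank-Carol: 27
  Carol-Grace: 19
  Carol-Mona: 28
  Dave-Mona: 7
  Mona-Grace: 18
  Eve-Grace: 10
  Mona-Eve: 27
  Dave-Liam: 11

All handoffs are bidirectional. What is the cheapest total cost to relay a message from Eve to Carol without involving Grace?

Comparing a few candidate routes:
Eve - Liam - Carol: 29 + 17 = 46
Eve - Mona - Carol: 27 + 28 = 55
Eve - Mona - Dave - Carol: 27 + 7 + 21 = 55
Eve - Mona - Liam - Carol: 27 + 14 + 17 = 58
The minimum is 46.

46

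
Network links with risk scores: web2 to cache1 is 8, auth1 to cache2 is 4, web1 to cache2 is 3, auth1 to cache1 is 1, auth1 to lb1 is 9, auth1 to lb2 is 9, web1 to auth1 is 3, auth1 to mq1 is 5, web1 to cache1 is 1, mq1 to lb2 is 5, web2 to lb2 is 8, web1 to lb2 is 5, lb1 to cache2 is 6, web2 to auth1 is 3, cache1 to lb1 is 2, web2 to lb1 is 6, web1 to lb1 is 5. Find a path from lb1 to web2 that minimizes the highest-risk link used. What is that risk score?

Some routes from lb1 to web2:
lb1 → web1 → auth1 → web2: max(5, 3, 3) = 5
lb1 → cache1 → web1 → lb2 → mq1 → auth1 → web2: max(2, 1, 5, 5, 5, 3) = 5
lb1 → cache1 → web1 → auth1 → web2: max(2, 1, 3, 3) = 3
lb1 → cache1 → auth1 → web2: max(2, 1, 3) = 3
lb1 → cache1 → web1 → cache2 → auth1 → web2: max(2, 1, 3, 4, 3) = 4
lb1 → web1 → cache1 → auth1 → web2: max(5, 1, 1, 3) = 5
Best route has worst link 3.

3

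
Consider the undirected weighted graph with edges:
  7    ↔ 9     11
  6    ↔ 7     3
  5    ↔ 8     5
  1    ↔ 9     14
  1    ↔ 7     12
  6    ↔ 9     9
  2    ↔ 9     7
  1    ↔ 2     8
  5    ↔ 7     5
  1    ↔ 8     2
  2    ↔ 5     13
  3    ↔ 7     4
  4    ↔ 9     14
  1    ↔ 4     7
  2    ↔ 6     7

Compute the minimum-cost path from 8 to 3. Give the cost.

14

A few of the 8→3 routes:
8→1→7→3: 2 + 12 + 4 = 18
8→5→7→3: 5 + 5 + 4 = 14
8→1→2→6→7→3: 2 + 8 + 7 + 3 + 4 = 24
The minimum is 14.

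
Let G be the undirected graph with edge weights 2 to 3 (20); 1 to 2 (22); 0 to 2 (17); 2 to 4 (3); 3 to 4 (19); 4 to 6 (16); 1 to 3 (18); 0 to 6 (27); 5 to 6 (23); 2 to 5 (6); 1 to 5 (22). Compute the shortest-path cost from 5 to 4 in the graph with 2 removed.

Candidate routes:
5→1→3→4: 22 + 18 + 19 = 59
5→6→4: 23 + 16 = 39
Best route has total 39.

39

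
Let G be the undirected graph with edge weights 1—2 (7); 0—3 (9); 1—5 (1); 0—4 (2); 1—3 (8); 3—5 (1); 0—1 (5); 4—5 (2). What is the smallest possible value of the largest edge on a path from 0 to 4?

2

Candidate routes:
0 - 3 - 1 - 5 - 4: max(9, 8, 1, 2) = 9
0 - 1 - 5 - 4: max(5, 1, 2) = 5
0 - 1 - 3 - 5 - 4: max(5, 8, 1, 2) = 8
0 - 4: max(2) = 2
0 - 3 - 5 - 4: max(9, 1, 2) = 9
Smallest bottleneck: 2.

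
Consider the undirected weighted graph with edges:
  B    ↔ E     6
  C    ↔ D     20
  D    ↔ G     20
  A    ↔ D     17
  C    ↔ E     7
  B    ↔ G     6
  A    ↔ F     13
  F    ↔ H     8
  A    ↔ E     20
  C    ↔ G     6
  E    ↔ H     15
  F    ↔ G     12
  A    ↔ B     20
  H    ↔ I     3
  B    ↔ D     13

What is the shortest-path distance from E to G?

Comparing a few candidate routes:
E -> H -> F -> G: 15 + 8 + 12 = 35
E -> C -> G: 7 + 6 = 13
E -> B -> G: 6 + 6 = 12
The minimum is 12.

12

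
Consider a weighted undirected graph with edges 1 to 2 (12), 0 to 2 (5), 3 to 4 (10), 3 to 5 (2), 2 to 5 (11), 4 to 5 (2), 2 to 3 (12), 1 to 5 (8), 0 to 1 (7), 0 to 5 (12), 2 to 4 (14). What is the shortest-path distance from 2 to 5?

Some routes from 2 to 5:
2 - 0 - 5: 5 + 12 = 17
2 - 5: 11
2 - 4 - 5: 14 + 2 = 16
2 - 3 - 5: 12 + 2 = 14
2 - 1 - 5: 12 + 8 = 20
Shortest: 11.

11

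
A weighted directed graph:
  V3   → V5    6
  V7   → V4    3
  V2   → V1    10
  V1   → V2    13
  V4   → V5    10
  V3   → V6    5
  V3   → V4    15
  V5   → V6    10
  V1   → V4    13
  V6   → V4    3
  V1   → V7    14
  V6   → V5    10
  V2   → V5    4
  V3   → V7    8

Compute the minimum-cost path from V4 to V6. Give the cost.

20

Routes from V4 to V6:
V4 -> V5 -> V6: 10 + 10 = 20
Best route has total 20.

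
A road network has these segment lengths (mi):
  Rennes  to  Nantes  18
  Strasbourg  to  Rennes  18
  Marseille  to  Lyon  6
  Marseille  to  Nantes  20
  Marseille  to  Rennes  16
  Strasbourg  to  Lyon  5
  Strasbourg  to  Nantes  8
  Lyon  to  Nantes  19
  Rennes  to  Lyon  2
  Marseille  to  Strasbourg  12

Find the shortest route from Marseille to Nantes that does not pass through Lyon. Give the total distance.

Checking several routes:
Marseille→Nantes: 20
Marseille→Strasbourg→Nantes: 12 + 8 = 20
Marseille→Rennes→Nantes: 16 + 18 = 34
Best route has total 20 mi.

20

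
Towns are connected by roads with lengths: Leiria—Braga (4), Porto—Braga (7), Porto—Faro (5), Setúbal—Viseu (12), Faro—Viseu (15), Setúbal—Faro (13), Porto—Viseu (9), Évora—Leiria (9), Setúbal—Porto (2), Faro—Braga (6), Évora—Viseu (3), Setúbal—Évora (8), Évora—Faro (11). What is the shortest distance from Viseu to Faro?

14

Some routes from Viseu to Faro:
Viseu → Évora → Faro: 3 + 11 = 14
Viseu → Setúbal → Porto → Faro: 12 + 2 + 5 = 19
Viseu → Porto → Faro: 9 + 5 = 14
Viseu → Évora → Setúbal → Porto → Faro: 3 + 8 + 2 + 5 = 18
Viseu → Faro: 15
Best route has total 14.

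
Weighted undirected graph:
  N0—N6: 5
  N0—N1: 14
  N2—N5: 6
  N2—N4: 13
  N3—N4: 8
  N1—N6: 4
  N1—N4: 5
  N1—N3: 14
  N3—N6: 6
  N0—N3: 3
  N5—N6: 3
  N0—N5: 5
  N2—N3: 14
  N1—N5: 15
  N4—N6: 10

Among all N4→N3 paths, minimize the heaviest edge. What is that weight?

5

Checking several routes:
N4 → N1 → N6 → N3: max(5, 4, 6) = 6
N4 → N1 → N6 → N5 → N0 → N3: max(5, 4, 3, 5, 3) = 5
N4 → N1 → N6 → N0 → N3: max(5, 4, 5, 3) = 5
Smallest bottleneck: 5.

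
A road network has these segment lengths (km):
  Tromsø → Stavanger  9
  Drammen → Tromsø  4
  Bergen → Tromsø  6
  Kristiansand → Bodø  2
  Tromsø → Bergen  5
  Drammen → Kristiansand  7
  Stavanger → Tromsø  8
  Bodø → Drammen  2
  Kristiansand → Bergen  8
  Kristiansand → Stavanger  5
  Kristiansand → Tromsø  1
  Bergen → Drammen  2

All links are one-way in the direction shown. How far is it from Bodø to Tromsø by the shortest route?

6

Paths from Bodø to Tromsø:
Bodø -> Drammen -> Kristiansand -> Stavanger -> Tromsø: 2 + 7 + 5 + 8 = 22
Bodø -> Drammen -> Kristiansand -> Tromsø: 2 + 7 + 1 = 10
Bodø -> Drammen -> Kristiansand -> Bergen -> Tromsø: 2 + 7 + 8 + 6 = 23
Bodø -> Drammen -> Tromsø: 2 + 4 = 6
The minimum is 6 km.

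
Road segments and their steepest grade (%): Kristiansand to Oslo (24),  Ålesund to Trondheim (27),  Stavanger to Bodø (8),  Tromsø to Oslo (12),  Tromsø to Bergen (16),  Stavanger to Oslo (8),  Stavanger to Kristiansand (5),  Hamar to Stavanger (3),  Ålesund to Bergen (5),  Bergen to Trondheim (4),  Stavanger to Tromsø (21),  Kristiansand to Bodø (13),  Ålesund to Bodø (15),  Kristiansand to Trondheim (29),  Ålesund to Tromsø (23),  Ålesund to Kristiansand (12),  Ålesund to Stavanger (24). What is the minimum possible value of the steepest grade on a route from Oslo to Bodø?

Checking several routes:
Oslo-Stavanger-Bodø: max(8, 8) = 8
Oslo-Stavanger-Kristiansand-Bodø: max(8, 5, 13) = 13
Oslo-Stavanger-Kristiansand-Ålesund-Bodø: max(8, 5, 12, 15) = 15
The minimum achievable maximum is 8%.

8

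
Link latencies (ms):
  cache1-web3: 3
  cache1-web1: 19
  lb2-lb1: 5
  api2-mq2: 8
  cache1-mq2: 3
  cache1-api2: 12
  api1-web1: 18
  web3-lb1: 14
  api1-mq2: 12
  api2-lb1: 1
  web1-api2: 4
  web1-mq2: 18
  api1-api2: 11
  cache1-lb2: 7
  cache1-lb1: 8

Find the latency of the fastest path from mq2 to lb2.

Comparing a few candidate routes:
mq2 - cache1 - lb2: 3 + 7 = 10
mq2 - cache1 - lb1 - lb2: 3 + 8 + 5 = 16
mq2 - api2 - lb1 - lb2: 8 + 1 + 5 = 14
mq2 - cache1 - api2 - lb1 - lb2: 3 + 12 + 1 + 5 = 21
Shortest: 10 ms.

10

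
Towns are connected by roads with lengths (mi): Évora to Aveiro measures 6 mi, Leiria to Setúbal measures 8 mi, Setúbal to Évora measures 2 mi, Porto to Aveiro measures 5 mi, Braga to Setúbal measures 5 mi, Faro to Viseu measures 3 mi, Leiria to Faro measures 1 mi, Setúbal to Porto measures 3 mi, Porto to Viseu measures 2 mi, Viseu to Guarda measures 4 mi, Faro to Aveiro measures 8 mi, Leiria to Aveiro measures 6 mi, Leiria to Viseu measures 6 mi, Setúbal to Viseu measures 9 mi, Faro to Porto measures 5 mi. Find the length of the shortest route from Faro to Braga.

A few of the Faro→Braga routes:
Faro - Viseu - Porto - Setúbal - Braga: 3 + 2 + 3 + 5 = 13
Faro - Porto - Setúbal - Braga: 5 + 3 + 5 = 13
Faro - Leiria - Setúbal - Braga: 1 + 8 + 5 = 14
Best route has total 13 mi.

13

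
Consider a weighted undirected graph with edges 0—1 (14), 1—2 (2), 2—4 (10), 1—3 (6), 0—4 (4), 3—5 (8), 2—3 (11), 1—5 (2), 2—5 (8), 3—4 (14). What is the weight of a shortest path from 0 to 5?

16

Checking several routes:
0-4-2-1-5: 4 + 10 + 2 + 2 = 18
0-1-5: 14 + 2 = 16
0-4-2-5: 4 + 10 + 8 = 22
0-4-3-1-5: 4 + 14 + 6 + 2 = 26
0-1-2-5: 14 + 2 + 8 = 24
The minimum is 16.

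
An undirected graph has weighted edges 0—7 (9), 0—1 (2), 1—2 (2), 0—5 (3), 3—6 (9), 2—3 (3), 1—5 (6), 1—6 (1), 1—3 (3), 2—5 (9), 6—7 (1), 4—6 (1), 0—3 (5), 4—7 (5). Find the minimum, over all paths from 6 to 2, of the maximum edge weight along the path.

Comparing a few candidate routes:
6 - 1 - 0 - 3 - 2: max(1, 2, 5, 3) = 5
6 - 1 - 0 - 5 - 2: max(1, 2, 3, 9) = 9
6 - 1 - 2: max(1, 2) = 2
6 - 1 - 3 - 2: max(1, 3, 3) = 3
6 - 1 - 5 - 0 - 3 - 2: max(1, 6, 3, 5, 3) = 6
Smallest bottleneck: 2.

2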